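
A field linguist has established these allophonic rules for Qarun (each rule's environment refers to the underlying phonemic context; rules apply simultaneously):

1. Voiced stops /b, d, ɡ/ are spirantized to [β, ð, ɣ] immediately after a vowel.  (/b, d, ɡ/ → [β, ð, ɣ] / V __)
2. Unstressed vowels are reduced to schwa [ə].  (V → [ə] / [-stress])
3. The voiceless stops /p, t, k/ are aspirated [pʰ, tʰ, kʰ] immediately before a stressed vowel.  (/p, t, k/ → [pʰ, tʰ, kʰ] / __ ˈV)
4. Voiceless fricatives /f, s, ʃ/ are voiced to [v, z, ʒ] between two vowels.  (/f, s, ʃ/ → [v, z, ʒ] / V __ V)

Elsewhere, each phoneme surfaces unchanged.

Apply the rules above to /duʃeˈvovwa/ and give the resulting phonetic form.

/d/ — word-initial; rule 1 does not apply here → [d].
/u/ meets the environment for rule 2 (in an unstressed syllable) → [ə].
/ʃ/ (between /u/ and /e/) occurs between two vowels → [ʒ] by rule 4.
/e/ meets the environment for rule 2 (in an unstressed syllable) → [ə].
/v/ (between /e/ and /o/) is unaffected → [v].
/o/ — between /v/ and /v/; rule 2 does not apply here → [o].
/v/ (between /o/ and /w/) is unaffected → [v].
/w/ — not in any rule's target class → [w].
/a/ — word-final, in an unstressed syllable — surfaces as [ə] (rule 2).

[dəʒəˈvovwə]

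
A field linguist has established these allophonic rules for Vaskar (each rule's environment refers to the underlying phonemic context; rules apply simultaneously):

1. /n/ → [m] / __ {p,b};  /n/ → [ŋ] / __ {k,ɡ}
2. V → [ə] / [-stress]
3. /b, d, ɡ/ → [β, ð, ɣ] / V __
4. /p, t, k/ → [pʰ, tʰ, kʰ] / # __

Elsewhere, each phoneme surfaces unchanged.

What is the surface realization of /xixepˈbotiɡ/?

/x/ (word-initial) is unaffected → [x].
/i/ (between /x/ and /x/) occurs in an unstressed syllable → [ə] by rule 2.
/x/ — not in any rule's target class → [x].
Rule 2 applies to /e/ (between /x/ and /p/: in an unstressed syllable) → [ə].
/p/ (between /e/ and /b/) fails the environment for rule 4, so it stays [p].
/b/ — between /p/ and /o/; rule 3 does not apply here → [b].
/o/ (between /b/ and /t/) fails the environment for rule 2, so it stays [o].
/t/ (between /o/ and /i/) fails the environment for rule 4, so it stays [t].
/i/ — between /t/ and /ɡ/, in an unstressed syllable — surfaces as [ə] (rule 2).
/ɡ/ (word-final): immediately after a vowel, so rule 3 applies → [ɣ].

[xəxəpˈbotəɣ]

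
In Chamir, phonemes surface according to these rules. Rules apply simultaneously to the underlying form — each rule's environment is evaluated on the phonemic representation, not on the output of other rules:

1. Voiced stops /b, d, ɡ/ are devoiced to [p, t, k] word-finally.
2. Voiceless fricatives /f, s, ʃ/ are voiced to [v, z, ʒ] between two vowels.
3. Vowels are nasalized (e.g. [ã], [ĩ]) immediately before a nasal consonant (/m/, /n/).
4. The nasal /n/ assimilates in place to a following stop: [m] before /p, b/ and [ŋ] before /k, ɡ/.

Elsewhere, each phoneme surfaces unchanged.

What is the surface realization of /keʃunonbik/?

[keʒũnõmbik]

/k/ (word-initial): no rule targets it → [k].
/e/ (between /k/ and /ʃ/) is in the target of rule 3 but the environment (before a nasal consonant) is not met → [e].
/ʃ/ meets the environment for rule 2 (between two vowels) → [ʒ].
/u/ meets the environment for rule 3 (before a nasal consonant) → [ũ].
/n/ (between /u/ and /o/) fails the environment for rule 4, so it stays [n].
/o/ — between /n/ and /n/, before a nasal consonant — surfaces as [õ] (rule 3).
/n/ meets the environment for rule 4 (before a labial or velar stop) → [m].
/b/ — between /n/ and /i/; rule 1 does not apply here → [b].
/i/ (between /b/ and /k/) fails the environment for rule 3, so it stays [i].
/k/ (word-final): no rule targets it → [k].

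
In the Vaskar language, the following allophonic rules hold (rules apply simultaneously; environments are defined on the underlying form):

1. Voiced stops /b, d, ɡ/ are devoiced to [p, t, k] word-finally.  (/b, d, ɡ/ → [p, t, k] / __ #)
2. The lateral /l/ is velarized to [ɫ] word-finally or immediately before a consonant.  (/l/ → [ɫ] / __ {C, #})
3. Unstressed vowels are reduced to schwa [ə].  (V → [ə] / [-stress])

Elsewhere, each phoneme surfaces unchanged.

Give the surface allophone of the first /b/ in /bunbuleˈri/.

/b/ (word-initial) is in the target of rule 1 but the environment (word-finally) is not met → [b].

[b]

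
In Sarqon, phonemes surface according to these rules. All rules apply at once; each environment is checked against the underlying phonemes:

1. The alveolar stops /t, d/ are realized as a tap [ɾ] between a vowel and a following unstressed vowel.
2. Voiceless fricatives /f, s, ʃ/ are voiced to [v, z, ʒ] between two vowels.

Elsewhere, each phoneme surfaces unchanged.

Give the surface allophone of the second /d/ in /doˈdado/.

/d/ (between /o/ and /a/): rule 1 targets it, but not between a vowel and a following unstressed vowel → unchanged [d].

[d]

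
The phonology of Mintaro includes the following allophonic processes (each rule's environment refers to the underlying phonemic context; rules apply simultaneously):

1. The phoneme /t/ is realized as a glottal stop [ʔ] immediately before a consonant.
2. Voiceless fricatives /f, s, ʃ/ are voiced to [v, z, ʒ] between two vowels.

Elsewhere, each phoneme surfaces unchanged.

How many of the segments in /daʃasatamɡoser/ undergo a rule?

3

Segments that undergo a rule: /ʃ/ → [ʒ] (rule 2); /s/ → [z] (rule 2); /s/ → [z] (rule 2).
All other segments surface unchanged.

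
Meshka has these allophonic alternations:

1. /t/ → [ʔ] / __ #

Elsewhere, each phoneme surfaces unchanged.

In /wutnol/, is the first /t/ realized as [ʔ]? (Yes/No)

No

/t/ (between /u/ and /n/) fails the environment for rule 1, so it stays [t].
The actual realization is [t], not [ʔ].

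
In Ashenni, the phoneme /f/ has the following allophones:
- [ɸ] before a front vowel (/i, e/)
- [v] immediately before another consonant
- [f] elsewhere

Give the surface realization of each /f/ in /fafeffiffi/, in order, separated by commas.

Occurrence 1 (position 1): no conditioning environment matches → elsewhere allophone [f].
Occurrence 2 (position 3): before a front vowel (/i, e/) → [ɸ].
Occurrence 3 (position 5): immediately before another consonant → [v].
Occurrence 4 (position 6): before a front vowel (/i, e/) → [ɸ].
Occurrence 5 (position 8): immediately before another consonant → [v].
Occurrence 6 (position 9): before a front vowel (/i, e/) → [ɸ].

[f], [ɸ], [v], [ɸ], [v], [ɸ]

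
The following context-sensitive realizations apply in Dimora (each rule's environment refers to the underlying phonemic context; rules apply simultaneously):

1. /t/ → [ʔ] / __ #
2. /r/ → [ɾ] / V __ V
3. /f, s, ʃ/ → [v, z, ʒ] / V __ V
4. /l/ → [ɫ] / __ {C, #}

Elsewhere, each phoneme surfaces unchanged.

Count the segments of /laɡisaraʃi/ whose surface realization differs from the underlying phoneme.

Segments that undergo a rule: /s/ → [z] (rule 3); /r/ → [ɾ] (rule 2); /ʃ/ → [ʒ] (rule 3).
All other segments surface unchanged.

3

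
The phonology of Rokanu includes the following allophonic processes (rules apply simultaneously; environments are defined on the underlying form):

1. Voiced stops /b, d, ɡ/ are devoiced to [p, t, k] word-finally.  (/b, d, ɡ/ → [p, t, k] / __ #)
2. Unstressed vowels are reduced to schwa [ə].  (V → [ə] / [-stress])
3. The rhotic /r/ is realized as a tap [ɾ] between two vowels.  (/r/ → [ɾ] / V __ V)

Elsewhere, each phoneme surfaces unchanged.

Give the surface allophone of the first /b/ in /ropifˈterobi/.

[b]

/b/ — between /o/ and /i/; rule 1 does not apply here → [b].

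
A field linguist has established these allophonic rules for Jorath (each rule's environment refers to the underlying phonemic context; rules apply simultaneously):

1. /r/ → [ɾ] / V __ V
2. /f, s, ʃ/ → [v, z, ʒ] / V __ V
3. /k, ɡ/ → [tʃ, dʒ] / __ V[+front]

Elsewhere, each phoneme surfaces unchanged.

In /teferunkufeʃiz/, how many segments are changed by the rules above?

Segments that undergo a rule: /f/ → [v] (rule 2); /r/ → [ɾ] (rule 1); /f/ → [v] (rule 2); /ʃ/ → [ʒ] (rule 2).
All other segments surface unchanged.

4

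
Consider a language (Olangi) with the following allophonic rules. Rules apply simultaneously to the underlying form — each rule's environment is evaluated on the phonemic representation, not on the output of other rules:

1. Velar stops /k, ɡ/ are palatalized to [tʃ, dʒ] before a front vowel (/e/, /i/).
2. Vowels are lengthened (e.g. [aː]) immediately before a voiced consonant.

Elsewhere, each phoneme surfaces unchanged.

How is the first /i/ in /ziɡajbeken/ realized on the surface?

[iː]

/i/ meets the environment for rule 2 (before a voiced consonant) → [iː].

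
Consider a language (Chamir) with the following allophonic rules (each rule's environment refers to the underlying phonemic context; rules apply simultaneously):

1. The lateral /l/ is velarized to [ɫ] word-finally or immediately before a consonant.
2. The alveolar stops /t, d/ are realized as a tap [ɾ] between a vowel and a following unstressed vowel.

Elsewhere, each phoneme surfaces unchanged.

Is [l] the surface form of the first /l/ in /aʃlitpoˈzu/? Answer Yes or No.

Yes

/l/ (between /ʃ/ and /i/) fails the environment for rule 1, so it stays [l].
The actual realization is [l], which matches [l].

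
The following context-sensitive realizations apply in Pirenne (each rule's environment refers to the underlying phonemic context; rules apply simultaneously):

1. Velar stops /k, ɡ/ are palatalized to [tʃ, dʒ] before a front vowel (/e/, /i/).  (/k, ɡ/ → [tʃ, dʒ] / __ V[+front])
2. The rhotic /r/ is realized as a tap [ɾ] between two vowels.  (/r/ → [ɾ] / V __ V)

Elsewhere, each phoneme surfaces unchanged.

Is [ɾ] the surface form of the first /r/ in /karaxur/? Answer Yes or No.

Yes

/r/ (between /a/ and /a/) occurs between two vowels → [ɾ] by rule 2.
The actual realization is [ɾ], which matches [ɾ].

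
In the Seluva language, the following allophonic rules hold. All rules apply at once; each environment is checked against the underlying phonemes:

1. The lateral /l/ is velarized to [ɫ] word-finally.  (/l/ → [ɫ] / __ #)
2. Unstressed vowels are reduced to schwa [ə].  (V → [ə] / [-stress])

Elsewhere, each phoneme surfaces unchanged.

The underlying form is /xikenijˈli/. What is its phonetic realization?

/x/ stays [x].
/i/ — between /x/ and /k/, in an unstressed syllable — surfaces as [ə] (rule 2).
/k/ — not in any rule's target class → [k].
/e/ — between /k/ and /n/, in an unstressed syllable — surfaces as [ə] (rule 2).
/n/ (between /e/ and /i/): no rule targets it → [n].
/i/ (between /n/ and /j/): in an unstressed syllable, so rule 2 applies → [ə].
/j/ — not in any rule's target class → [j].
/l/ (between /j/ and /i/): rule 1 targets it, but not word-finally → unchanged [l].
/i/ (word-final): rule 2 targets it, but not in an unstressed syllable → unchanged [i].

[xəkənəjˈli]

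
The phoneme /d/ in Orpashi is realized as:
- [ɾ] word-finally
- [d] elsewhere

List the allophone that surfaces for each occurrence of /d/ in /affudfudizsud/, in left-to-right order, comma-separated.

Occurrence 1 (position 5): no conditioning environment matches → elsewhere allophone [d].
Occurrence 2 (position 8): no conditioning environment matches → elsewhere allophone [d].
Occurrence 3 (position 13): word-finally → [ɾ].

[d], [d], [ɾ]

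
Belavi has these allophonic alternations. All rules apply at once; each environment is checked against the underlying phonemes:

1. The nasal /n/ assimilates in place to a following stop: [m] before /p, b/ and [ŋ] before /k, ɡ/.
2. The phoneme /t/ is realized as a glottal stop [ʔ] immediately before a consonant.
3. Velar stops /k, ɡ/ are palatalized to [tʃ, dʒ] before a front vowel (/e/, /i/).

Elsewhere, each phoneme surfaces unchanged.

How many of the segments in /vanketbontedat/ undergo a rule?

Segments that undergo a rule: /n/ → [ŋ] (rule 1); /k/ → [tʃ] (rule 3); /t/ → [ʔ] (rule 2).
All other segments surface unchanged.

3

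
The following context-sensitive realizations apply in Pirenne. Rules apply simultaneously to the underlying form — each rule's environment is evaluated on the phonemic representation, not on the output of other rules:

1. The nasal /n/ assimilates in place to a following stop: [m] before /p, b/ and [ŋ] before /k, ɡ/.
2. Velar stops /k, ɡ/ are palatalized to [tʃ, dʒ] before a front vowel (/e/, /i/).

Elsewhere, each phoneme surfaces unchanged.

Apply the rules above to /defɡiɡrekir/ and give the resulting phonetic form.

/d/ — not in any rule's target class → [d].
/e/ stays [e].
/f/ — not in any rule's target class → [f].
/ɡ/ (between /f/ and /i/) occurs before a front vowel → [dʒ] by rule 2.
/i/ — not in any rule's target class → [i].
/ɡ/ — between /i/ and /r/; rule 2 does not apply here → [ɡ].
/r/ (between /ɡ/ and /e/) is unaffected → [r].
/e/ (between /r/ and /k/): no rule targets it → [e].
Rule 2 applies to /k/ (between /e/ and /i/: before a front vowel) → [tʃ].
/i/ — not in any rule's target class → [i].
/r/ (word-final) is unaffected → [r].

[defdʒiɡretʃir]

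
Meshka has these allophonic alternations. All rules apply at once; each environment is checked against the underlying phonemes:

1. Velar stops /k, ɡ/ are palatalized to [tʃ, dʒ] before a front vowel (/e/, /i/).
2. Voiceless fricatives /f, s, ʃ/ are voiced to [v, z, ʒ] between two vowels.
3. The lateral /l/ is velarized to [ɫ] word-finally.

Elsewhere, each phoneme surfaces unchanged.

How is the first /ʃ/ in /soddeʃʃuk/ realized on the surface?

[ʃ]

/ʃ/ — between /e/ and /ʃ/; rule 2 does not apply here → [ʃ].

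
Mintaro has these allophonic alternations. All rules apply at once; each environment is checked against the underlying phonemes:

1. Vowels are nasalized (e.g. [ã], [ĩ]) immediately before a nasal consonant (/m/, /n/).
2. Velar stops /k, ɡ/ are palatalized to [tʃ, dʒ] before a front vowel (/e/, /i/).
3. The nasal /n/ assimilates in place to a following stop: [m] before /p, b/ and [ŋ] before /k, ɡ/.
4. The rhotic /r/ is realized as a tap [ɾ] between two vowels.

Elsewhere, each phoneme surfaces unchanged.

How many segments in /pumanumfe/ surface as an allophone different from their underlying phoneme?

3

Segments that undergo a rule: /u/ → [ũ] (rule 1); /a/ → [ã] (rule 1); /u/ → [ũ] (rule 1).
All other segments surface unchanged.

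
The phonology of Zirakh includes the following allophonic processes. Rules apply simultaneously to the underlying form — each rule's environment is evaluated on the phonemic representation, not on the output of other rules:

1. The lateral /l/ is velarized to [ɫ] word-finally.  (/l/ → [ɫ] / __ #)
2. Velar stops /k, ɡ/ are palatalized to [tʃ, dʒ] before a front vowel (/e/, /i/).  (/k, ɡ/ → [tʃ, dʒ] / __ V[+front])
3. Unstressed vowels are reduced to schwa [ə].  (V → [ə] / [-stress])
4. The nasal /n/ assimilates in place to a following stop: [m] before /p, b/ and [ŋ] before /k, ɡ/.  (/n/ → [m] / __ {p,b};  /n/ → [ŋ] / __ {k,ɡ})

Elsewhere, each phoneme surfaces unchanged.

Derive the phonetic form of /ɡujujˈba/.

[ɡəjəjˈba]

/ɡ/ (word-initial) fails the environment for rule 2, so it stays [ɡ].
/u/ (between /ɡ/ and /j/) occurs in an unstressed syllable → [ə] by rule 3.
/j/ (between /u/ and /u/) is unaffected → [j].
/u/ — between /j/ and /j/, in an unstressed syllable — surfaces as [ə] (rule 3).
/j/ (between /u/ and /b/): no rule targets it → [j].
/b/ (between /j/ and /a/): no rule targets it → [b].
/a/ — word-final; rule 3 does not apply here → [a].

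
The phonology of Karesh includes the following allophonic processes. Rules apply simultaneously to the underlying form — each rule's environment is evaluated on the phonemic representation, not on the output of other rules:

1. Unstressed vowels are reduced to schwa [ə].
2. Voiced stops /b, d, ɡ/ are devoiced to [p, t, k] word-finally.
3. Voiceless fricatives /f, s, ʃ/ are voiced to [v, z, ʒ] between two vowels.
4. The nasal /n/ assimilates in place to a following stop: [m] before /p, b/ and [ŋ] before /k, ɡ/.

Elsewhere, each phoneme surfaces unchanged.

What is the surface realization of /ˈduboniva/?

/d/ (word-initial) fails the environment for rule 2, so it stays [d].
/u/ (between /d/ and /b/) fails the environment for rule 1, so it stays [u].
/b/ (between /u/ and /o/) fails the environment for rule 2, so it stays [b].
Rule 1 applies to /o/ (between /b/ and /n/: in an unstressed syllable) → [ə].
/n/ — between /o/ and /i/; rule 4 does not apply here → [n].
/i/ — between /n/ and /v/, in an unstressed syllable — surfaces as [ə] (rule 1).
/v/ — not in any rule's target class → [v].
Rule 1 applies to /a/ (word-final: in an unstressed syllable) → [ə].

[ˈdubənəvə]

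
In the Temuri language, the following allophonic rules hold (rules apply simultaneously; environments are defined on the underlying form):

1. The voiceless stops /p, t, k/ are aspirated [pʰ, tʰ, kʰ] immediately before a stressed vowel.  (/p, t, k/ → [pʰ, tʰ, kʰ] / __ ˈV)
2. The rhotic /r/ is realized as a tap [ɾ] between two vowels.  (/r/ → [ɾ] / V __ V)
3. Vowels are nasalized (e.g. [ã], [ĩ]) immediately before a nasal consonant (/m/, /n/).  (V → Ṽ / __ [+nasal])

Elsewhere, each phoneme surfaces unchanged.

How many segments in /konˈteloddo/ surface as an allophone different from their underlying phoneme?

2

Segments that undergo a rule: /o/ → [õ] (rule 3); /t/ → [tʰ] (rule 1).
All other segments surface unchanged.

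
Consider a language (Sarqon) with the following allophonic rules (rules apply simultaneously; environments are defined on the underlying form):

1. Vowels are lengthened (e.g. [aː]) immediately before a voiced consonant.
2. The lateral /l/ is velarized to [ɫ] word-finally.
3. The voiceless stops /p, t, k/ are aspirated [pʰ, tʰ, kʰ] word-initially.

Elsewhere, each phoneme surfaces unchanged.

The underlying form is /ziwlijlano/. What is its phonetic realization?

[ziːwliːjlaːno]

Rule 1 applies to /i/ (between /z/ and /w/: before a voiced consonant) → [iː].
/l/ (between /w/ and /i/) is in the target of rule 2 but the environment (word-finally) is not met → [l].
/i/ (between /l/ and /j/): before a voiced consonant, so rule 1 applies → [iː].
/l/ (between /j/ and /a/) fails the environment for rule 2, so it stays [l].
/a/ meets the environment for rule 1 (before a voiced consonant) → [aː].
/o/ (word-final): rule 1 targets it, but not before a voiced consonant → unchanged [o].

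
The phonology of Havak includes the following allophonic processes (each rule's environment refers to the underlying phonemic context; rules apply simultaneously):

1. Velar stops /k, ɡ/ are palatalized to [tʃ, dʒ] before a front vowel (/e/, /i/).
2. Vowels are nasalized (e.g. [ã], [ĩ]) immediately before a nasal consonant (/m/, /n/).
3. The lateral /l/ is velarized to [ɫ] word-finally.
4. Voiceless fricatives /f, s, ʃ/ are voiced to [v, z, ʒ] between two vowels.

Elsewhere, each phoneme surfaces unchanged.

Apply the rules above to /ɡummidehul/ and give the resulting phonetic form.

[ɡũmmidehuɫ]

/ɡ/ (word-initial): rule 1 targets it, but not before a front vowel → unchanged [ɡ].
/u/ (between /ɡ/ and /m/) occurs before a nasal consonant → [ũ] by rule 2.
/m/ — not in any rule's target class → [m].
/m/ (between /m/ and /i/): no rule targets it → [m].
/i/ (between /m/ and /d/): rule 2 targets it, but not before a nasal consonant → unchanged [i].
/d/ stays [d].
/e/ (between /d/ and /h/): rule 2 targets it, but not before a nasal consonant → unchanged [e].
/h/ (between /e/ and /u/) is unaffected → [h].
/u/ — between /h/ and /l/; rule 2 does not apply here → [u].
/l/ meets the environment for rule 3 (word-finally) → [ɫ].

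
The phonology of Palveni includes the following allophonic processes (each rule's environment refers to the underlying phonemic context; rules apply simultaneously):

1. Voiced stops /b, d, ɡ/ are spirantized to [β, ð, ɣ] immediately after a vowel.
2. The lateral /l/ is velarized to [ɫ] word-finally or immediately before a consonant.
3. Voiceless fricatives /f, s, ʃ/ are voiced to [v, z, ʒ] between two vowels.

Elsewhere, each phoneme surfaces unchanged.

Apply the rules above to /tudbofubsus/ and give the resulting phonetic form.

[tuðbovuβsus]

/t/ stays [t].
/u/ (between /t/ and /d/) is unaffected → [u].
/d/ (between /u/ and /b/) occurs immediately after a vowel → [ð] by rule 1.
/b/ (between /d/ and /o/): rule 1 targets it, but not immediately after a vowel → unchanged [b].
/o/ stays [o].
/f/ (between /o/ and /u/): between two vowels, so rule 3 applies → [v].
/u/ (between /f/ and /b/) is unaffected → [u].
/b/ meets the environment for rule 1 (immediately after a vowel) → [β].
/s/ — between /b/ and /u/; rule 3 does not apply here → [s].
/u/ (between /s/ and /s/): no rule targets it → [u].
/s/ (word-final) is in the target of rule 3 but the environment (between two vowels) is not met → [s].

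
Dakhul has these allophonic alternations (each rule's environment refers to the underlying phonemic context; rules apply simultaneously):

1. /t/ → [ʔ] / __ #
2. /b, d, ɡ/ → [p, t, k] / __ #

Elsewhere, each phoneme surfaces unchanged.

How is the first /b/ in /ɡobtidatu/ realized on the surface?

/b/ (between /o/ and /t/) is in the target of rule 2 but the environment (word-finally) is not met → [b].

[b]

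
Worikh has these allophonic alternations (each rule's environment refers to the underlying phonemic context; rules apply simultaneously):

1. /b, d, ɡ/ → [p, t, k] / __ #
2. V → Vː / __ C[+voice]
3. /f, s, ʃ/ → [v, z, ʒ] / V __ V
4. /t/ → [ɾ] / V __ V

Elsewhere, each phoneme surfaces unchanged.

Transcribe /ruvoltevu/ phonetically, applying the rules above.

/u/ (between /r/ and /v/): before a voiced consonant, so rule 2 applies → [uː].
/o/ meets the environment for rule 2 (before a voiced consonant) → [oː].
/t/ (between /l/ and /e/) is in the target of rule 4 but the environment (between two vowels) is not met → [t].
/e/ (between /t/ and /v/) occurs before a voiced consonant → [eː] by rule 2.
/u/ (word-final) fails the environment for rule 2, so it stays [u].

[ruːvoːlteːvu]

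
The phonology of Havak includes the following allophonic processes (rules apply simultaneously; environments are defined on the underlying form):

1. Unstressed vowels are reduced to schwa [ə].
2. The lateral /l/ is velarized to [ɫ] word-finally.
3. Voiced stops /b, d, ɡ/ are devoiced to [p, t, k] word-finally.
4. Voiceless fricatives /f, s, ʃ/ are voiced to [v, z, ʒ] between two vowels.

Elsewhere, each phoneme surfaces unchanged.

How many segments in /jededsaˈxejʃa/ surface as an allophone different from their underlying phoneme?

Segments that undergo a rule: /e/ → [ə] (rule 1); /e/ → [ə] (rule 1); /a/ → [ə] (rule 1); /a/ → [ə] (rule 1).
All other segments surface unchanged.

4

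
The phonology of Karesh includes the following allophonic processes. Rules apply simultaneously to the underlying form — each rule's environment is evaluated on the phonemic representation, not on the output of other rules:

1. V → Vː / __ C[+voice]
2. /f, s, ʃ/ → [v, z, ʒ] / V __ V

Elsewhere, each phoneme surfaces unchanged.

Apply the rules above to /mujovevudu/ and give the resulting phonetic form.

[muːjoːveːvuːdu]

/m/ — not in any rule's target class → [m].
/u/ (between /m/ and /j/) occurs before a voiced consonant → [uː] by rule 1.
/j/ (between /u/ and /o/) is unaffected → [j].
/o/ (between /j/ and /v/) occurs before a voiced consonant → [oː] by rule 1.
/v/ (between /o/ and /e/) is unaffected → [v].
/e/ (between /v/ and /v/) occurs before a voiced consonant → [eː] by rule 1.
/v/ — not in any rule's target class → [v].
/u/ (between /v/ and /d/): before a voiced consonant, so rule 1 applies → [uː].
/d/ (between /u/ and /u/): no rule targets it → [d].
/u/ (word-final): rule 1 targets it, but not before a voiced consonant → unchanged [u].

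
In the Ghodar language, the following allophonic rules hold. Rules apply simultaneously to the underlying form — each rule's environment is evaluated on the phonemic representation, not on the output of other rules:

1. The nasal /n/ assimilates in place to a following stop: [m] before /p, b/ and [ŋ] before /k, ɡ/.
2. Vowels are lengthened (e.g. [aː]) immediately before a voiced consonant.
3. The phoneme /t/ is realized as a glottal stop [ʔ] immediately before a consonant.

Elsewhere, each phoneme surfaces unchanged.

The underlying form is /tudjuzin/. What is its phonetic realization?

[tuːdjuːziːn]

/t/ (word-initial) is in the target of rule 3 but the environment (immediately before a consonant) is not met → [t].
/u/ meets the environment for rule 2 (before a voiced consonant) → [uː].
/d/ stays [d].
/j/ (between /d/ and /u/) is unaffected → [j].
Rule 2 applies to /u/ (between /j/ and /z/: before a voiced consonant) → [uː].
/z/ stays [z].
/i/ — between /z/ and /n/, before a voiced consonant — surfaces as [iː] (rule 2).
/n/ — word-final; rule 1 does not apply here → [n].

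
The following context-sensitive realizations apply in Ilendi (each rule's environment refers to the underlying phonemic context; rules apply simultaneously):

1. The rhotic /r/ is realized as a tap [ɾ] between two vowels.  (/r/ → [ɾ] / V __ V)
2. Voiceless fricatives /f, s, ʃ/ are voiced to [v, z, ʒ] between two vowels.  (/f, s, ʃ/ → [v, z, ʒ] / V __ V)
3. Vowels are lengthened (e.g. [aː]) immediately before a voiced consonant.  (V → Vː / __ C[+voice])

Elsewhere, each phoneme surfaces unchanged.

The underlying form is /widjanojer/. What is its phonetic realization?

/w/ — not in any rule's target class → [w].
/i/ — between /w/ and /d/, before a voiced consonant — surfaces as [iː] (rule 3).
/d/ (between /i/ and /j/) is unaffected → [d].
/j/ (between /d/ and /a/) is unaffected → [j].
/a/ meets the environment for rule 3 (before a voiced consonant) → [aː].
/n/ stays [n].
Rule 3 applies to /o/ (between /n/ and /j/: before a voiced consonant) → [oː].
/j/ stays [j].
/e/ (between /j/ and /r/): before a voiced consonant, so rule 3 applies → [eː].
/r/ (word-final): rule 1 targets it, but not between two vowels → unchanged [r].

[wiːdjaːnoːjeːr]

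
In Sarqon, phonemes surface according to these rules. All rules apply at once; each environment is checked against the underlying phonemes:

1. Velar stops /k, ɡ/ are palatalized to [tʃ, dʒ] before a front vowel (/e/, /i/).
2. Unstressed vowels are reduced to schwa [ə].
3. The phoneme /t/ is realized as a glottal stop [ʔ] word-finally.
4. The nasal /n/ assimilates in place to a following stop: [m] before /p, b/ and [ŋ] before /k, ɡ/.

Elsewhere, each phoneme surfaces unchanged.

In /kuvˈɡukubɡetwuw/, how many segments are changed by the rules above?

5

Segments that undergo a rule: /u/ → [ə] (rule 2); /u/ → [ə] (rule 2); /ɡ/ → [dʒ] (rule 1); /e/ → [ə] (rule 2); /u/ → [ə] (rule 2).
All other segments surface unchanged.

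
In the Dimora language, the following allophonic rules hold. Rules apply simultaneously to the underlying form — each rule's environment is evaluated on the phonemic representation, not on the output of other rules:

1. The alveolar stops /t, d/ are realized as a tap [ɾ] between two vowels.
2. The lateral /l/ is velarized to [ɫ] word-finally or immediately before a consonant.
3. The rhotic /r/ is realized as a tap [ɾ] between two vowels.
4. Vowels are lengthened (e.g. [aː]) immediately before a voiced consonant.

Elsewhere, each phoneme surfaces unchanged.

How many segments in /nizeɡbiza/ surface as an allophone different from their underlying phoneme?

Segments that undergo a rule: /i/ → [iː] (rule 4); /e/ → [eː] (rule 4); /i/ → [iː] (rule 4).
All other segments surface unchanged.

3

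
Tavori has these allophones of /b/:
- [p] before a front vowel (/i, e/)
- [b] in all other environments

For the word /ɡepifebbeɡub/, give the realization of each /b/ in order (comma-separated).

Occurrence 1 (position 7): no conditioning environment matches → elsewhere allophone [b].
Occurrence 2 (position 8): before a front vowel (/i, e/) → [p].
Occurrence 3 (position 12): no conditioning environment matches → elsewhere allophone [b].

[b], [p], [b]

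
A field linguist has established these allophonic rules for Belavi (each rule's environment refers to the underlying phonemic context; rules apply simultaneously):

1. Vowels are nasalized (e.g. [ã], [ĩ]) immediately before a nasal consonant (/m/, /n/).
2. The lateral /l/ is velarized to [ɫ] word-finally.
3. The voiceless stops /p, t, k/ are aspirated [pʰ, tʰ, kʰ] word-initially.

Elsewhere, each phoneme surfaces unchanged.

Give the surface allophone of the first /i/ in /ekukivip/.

/i/ (between /k/ and /v/) fails the environment for rule 1, so it stays [i].

[i]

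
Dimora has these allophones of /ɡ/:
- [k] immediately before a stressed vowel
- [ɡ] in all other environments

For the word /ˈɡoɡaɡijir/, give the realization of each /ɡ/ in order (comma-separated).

[k], [ɡ], [ɡ]

Occurrence 1 (position 1): immediately before a stressed vowel → [k].
Occurrence 2 (position 3): no conditioning environment matches → elsewhere allophone [ɡ].
Occurrence 3 (position 5): no conditioning environment matches → elsewhere allophone [ɡ].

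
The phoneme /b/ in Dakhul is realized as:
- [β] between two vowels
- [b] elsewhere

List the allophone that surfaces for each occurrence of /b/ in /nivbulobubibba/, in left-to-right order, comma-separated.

Occurrence 1 (position 4): no conditioning environment matches → elsewhere allophone [b].
Occurrence 2 (position 8): between two vowels → [β].
Occurrence 3 (position 10): between two vowels → [β].
Occurrence 4 (position 12): no conditioning environment matches → elsewhere allophone [b].
Occurrence 5 (position 13): no conditioning environment matches → elsewhere allophone [b].

[b], [β], [β], [b], [b]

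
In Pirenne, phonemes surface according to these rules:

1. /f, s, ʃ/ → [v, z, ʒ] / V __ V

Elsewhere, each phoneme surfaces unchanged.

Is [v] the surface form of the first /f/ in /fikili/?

/f/ (word-initial) is in the target of rule 1 but the environment (between two vowels) is not met → [f].
The actual realization is [f], not [v].

No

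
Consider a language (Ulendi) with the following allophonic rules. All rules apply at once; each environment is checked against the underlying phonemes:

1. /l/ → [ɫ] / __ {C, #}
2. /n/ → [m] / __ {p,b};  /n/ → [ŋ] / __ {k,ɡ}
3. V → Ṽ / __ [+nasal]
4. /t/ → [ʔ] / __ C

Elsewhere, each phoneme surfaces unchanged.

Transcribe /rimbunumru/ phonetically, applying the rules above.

[rĩmbũnũmru]

/r/ (word-initial): no rule targets it → [r].
/i/ (between /r/ and /m/) occurs before a nasal consonant → [ĩ] by rule 3.
/m/ (between /i/ and /b/) is unaffected → [m].
/b/ (between /m/ and /u/) is unaffected → [b].
/u/ meets the environment for rule 3 (before a nasal consonant) → [ũ].
/n/ (between /u/ and /u/): rule 2 targets it, but not before a labial or velar stop → unchanged [n].
/u/ (between /n/ and /m/) occurs before a nasal consonant → [ũ] by rule 3.
/m/ (between /u/ and /r/): no rule targets it → [m].
/r/ (between /m/ and /u/) is unaffected → [r].
/u/ — word-final; rule 3 does not apply here → [u].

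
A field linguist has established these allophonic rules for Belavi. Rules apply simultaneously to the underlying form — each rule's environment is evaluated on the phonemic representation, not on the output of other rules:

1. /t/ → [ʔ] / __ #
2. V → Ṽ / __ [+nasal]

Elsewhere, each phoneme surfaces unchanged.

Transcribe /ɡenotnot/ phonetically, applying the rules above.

/ɡ/ stays [ɡ].
/e/ (between /ɡ/ and /n/) occurs before a nasal consonant → [ẽ] by rule 2.
/n/ — not in any rule's target class → [n].
/o/ (between /n/ and /t/): rule 2 targets it, but not before a nasal consonant → unchanged [o].
/t/ (between /o/ and /n/): rule 1 targets it, but not word-finally → unchanged [t].
/n/ stays [n].
/o/ (between /n/ and /t/) fails the environment for rule 2, so it stays [o].
/t/ meets the environment for rule 1 (word-finally) → [ʔ].

[ɡẽnotnoʔ]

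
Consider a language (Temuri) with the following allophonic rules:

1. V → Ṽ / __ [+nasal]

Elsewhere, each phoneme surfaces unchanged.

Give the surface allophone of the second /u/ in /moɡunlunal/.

[ũ]

/u/ — between /l/ and /n/, before a nasal consonant — surfaces as [ũ] (rule 1).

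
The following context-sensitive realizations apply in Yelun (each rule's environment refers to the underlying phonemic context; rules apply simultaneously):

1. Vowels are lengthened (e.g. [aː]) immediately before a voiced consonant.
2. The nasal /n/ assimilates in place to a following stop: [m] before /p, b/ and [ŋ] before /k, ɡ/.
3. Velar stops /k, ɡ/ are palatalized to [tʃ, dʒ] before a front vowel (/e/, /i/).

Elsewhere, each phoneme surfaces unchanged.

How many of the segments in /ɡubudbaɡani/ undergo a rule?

Segments that undergo a rule: /u/ → [uː] (rule 1); /u/ → [uː] (rule 1); /a/ → [aː] (rule 1); /a/ → [aː] (rule 1).
All other segments surface unchanged.

4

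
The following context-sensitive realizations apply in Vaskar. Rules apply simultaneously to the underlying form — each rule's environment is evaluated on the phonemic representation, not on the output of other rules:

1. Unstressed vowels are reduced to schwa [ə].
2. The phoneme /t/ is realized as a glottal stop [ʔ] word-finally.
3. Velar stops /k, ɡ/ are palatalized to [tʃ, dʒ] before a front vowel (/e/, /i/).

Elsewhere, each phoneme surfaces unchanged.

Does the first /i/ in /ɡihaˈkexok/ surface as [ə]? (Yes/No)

Yes

/i/ meets the environment for rule 1 (in an unstressed syllable) → [ə].
The actual realization is [ə], which matches [ə].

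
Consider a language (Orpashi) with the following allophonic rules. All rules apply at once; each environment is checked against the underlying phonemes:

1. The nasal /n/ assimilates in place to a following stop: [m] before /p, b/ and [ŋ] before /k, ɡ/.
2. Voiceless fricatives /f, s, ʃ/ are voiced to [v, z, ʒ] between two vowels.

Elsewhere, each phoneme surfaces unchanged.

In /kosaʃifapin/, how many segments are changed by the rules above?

3

Segments that undergo a rule: /s/ → [z] (rule 2); /ʃ/ → [ʒ] (rule 2); /f/ → [v] (rule 2).
All other segments surface unchanged.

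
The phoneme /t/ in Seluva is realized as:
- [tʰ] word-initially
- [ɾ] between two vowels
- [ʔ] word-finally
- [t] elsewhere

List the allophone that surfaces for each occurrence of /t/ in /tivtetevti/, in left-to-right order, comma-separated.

Occurrence 1 (position 1): word-initially → [tʰ].
Occurrence 2 (position 4): no conditioning environment matches → elsewhere allophone [t].
Occurrence 3 (position 6): between two vowels → [ɾ].
Occurrence 4 (position 9): no conditioning environment matches → elsewhere allophone [t].

[tʰ], [t], [ɾ], [t]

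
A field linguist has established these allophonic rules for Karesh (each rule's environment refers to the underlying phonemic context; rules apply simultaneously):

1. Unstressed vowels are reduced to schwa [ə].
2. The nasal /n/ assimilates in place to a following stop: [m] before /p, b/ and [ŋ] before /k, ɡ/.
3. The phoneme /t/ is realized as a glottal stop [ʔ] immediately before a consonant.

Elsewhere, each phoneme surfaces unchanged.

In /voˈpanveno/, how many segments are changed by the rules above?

3

Segments that undergo a rule: /o/ → [ə] (rule 1); /e/ → [ə] (rule 1); /o/ → [ə] (rule 1).
All other segments surface unchanged.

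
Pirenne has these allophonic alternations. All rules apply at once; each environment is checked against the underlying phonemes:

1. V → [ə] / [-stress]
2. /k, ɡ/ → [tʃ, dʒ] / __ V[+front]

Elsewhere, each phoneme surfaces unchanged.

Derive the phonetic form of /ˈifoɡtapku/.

/i/ (word-initial) is in the target of rule 1 but the environment (in an unstressed syllable) is not met → [i].
/f/ — not in any rule's target class → [f].
/o/ (between /f/ and /ɡ/): in an unstressed syllable, so rule 1 applies → [ə].
/ɡ/ (between /o/ and /t/) fails the environment for rule 2, so it stays [ɡ].
/t/ — not in any rule's target class → [t].
/a/ meets the environment for rule 1 (in an unstressed syllable) → [ə].
/p/ (between /a/ and /k/) is unaffected → [p].
/k/ (between /p/ and /u/) is in the target of rule 2 but the environment (before a front vowel) is not met → [k].
Rule 1 applies to /u/ (word-final: in an unstressed syllable) → [ə].

[ˈifəɡtəpkə]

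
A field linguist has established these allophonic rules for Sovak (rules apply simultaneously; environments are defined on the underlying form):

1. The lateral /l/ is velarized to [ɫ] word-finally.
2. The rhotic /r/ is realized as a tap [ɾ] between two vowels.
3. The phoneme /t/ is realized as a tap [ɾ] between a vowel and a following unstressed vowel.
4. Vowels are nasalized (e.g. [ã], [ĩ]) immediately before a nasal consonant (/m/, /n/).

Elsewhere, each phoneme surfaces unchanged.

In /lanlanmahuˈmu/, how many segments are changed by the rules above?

Segments that undergo a rule: /a/ → [ã] (rule 4); /a/ → [ã] (rule 4); /u/ → [ũ] (rule 4).
All other segments surface unchanged.

3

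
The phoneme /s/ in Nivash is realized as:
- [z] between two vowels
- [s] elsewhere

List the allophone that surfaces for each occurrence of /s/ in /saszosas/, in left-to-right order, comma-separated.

Occurrence 1 (position 1): no conditioning environment matches → elsewhere allophone [s].
Occurrence 2 (position 3): no conditioning environment matches → elsewhere allophone [s].
Occurrence 3 (position 6): between two vowels → [z].
Occurrence 4 (position 8): no conditioning environment matches → elsewhere allophone [s].

[s], [s], [z], [s]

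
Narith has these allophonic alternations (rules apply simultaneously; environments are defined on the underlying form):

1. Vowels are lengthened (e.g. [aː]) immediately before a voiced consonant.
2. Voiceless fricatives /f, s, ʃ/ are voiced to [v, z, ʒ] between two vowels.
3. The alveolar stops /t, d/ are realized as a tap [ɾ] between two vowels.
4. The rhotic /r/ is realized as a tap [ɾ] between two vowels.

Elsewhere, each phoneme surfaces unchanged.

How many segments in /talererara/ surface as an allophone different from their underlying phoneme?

Segments that undergo a rule: /a/ → [aː] (rule 1); /e/ → [eː] (rule 1); /r/ → [ɾ] (rule 4); /e/ → [eː] (rule 1); /r/ → [ɾ] (rule 4); /a/ → [aː] (rule 1); /r/ → [ɾ] (rule 4).
All other segments surface unchanged.

7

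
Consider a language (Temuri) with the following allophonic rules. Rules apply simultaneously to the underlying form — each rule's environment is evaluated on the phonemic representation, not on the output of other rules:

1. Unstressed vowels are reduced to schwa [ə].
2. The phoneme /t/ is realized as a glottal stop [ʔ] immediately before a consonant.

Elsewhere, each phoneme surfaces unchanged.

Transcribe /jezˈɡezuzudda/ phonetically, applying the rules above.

[jəzˈɡezəzəddə]

/e/ (between /j/ and /z/) occurs in an unstressed syllable → [ə] by rule 1.
/e/ (between /ɡ/ and /z/) fails the environment for rule 1, so it stays [e].
/u/ — between /z/ and /z/, in an unstressed syllable — surfaces as [ə] (rule 1).
/u/ (between /z/ and /d/) occurs in an unstressed syllable → [ə] by rule 1.
Rule 1 applies to /a/ (word-final: in an unstressed syllable) → [ə].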